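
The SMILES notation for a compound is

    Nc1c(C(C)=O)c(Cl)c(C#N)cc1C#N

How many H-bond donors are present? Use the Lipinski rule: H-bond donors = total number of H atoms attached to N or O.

2

Donors: find every N or O and count the H atoms it carries.
  atom 1 (N): bond orders sum to 1 → 2 H
  atom 6 (O): bond orders sum to 2 → 0 H
  atom 11 (N): bond orders sum to 3 → 0 H
  atom 15 (N): bond orders sum to 3 → 0 H
Lipinski HBD = 2.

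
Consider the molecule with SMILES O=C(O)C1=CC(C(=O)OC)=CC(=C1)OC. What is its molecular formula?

C10H10O5

Walk through each heavy atom and fill implicit hydrogens from standard valence (C 4, N 3, O 2, S 2, halogen 1):
  atom 1: O, bond orders sum to 2 (valence 2) → 0 H
  atom 2: C, bond orders sum to 4 (valence 4) → 0 H
  atom 3: O, bond orders sum to 1 (valence 2) → 1 H
  atom 4: C, bond orders sum to 4 (valence 4) → 0 H
  atom 5: C, bond orders sum to 3 (valence 4) → 1 H
  atom 6: C, bond orders sum to 4 (valence 4) → 0 H
  atom 7: C, bond orders sum to 4 (valence 4) → 0 H
  atom 8: O, bond orders sum to 2 (valence 2) → 0 H
  atom 9: O, bond orders sum to 2 (valence 2) → 0 H
  atom 10: C, bond orders sum to 1 (valence 4) → 3 H
  atom 11: C, bond orders sum to 3 (valence 4) → 1 H
  atom 12: C, bond orders sum to 4 (valence 4) → 0 H
  atom 13: C, bond orders sum to 3 (valence 4) → 1 H
  atom 14: O, bond orders sum to 2 (valence 2) → 0 H
  atom 15: C, bond orders sum to 1 (valence 4) → 3 H
Totals → C:10, H:10, O:5.
In Hill order: C10H10O5.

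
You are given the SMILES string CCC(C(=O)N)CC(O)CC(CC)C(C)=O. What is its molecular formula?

Walk through each heavy atom and fill implicit hydrogens from standard valence (C 4, N 3, O 2, S 2, halogen 1):
  atom 1: C, bond orders sum to 1 (valence 4) → 3 H
  atom 2: C, bond orders sum to 2 (valence 4) → 2 H
  atom 3: C, bond orders sum to 3 (valence 4) → 1 H
  atom 4: C, bond orders sum to 4 (valence 4) → 0 H
  atom 5: O, bond orders sum to 2 (valence 2) → 0 H
  atom 6: N, bond orders sum to 1 (valence 3) → 2 H
  atom 7: C, bond orders sum to 2 (valence 4) → 2 H
  atom 8: C, bond orders sum to 3 (valence 4) → 1 H
  atom 9: O, bond orders sum to 1 (valence 2) → 1 H
  atom 10: C, bond orders sum to 2 (valence 4) → 2 H
  atom 11: C, bond orders sum to 3 (valence 4) → 1 H
  atom 12: C, bond orders sum to 2 (valence 4) → 2 H
  atom 13: C, bond orders sum to 1 (valence 4) → 3 H
  atom 14: C, bond orders sum to 4 (valence 4) → 0 H
  atom 15: C, bond orders sum to 1 (valence 4) → 3 H
  atom 16: O, bond orders sum to 2 (valence 2) → 0 H
Totals → C:12, H:23, N:1, O:3.
In Hill order: C12H23NO3.

C12H23NO3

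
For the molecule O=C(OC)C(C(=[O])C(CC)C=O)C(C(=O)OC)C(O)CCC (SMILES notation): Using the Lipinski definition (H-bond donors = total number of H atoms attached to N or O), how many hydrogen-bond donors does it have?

1

Donors: find every N or O and count the H atoms it carries.
  atom 1 (O): bond orders sum to 2 → 0 H
  atom 3 (O): bond orders sum to 2 → 0 H
  atom 7 (O): bond orders sum to 2 → 0 H
  atom 12 (O): bond orders sum to 2 → 0 H
  atom 15 (O): bond orders sum to 2 → 0 H
  atom 16 (O): bond orders sum to 2 → 0 H
  atom 19 (O): bond orders sum to 1 → 1 H
Lipinski HBD = 1.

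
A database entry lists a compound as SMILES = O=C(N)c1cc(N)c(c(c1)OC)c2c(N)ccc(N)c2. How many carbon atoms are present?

Count every carbon token in the SMILES (each C, including those in ring-closure positions and inside branches).
Carbon count: 14.

14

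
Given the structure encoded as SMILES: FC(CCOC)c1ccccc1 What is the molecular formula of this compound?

Walk through each heavy atom and fill implicit hydrogens from standard valence (C 4, N 3, O 2, S 2, halogen 1); for lowercase aromatic atoms, an aromatic c carries 1 H when it has two neighbours and 0 H with three, and aromatic n carries 0 H:
  atom 1: F (halogen, monovalent) → 0 H
  atom 2: C, bond orders sum to 3 (valence 4) → 1 H
  atom 3: C, bond orders sum to 2 (valence 4) → 2 H
  atom 4: C, bond orders sum to 2 (valence 4) → 2 H
  atom 5: O, bond orders sum to 2 (valence 2) → 0 H
  atom 6: C, bond orders sum to 1 (valence 4) → 3 H
  atom 7: aromatic c, 3 neighbours → 0 H
  atom 8: aromatic c, 2 neighbours → 1 H
  atom 9: aromatic c, 2 neighbours → 1 H
  atom 10: aromatic c, 2 neighbours → 1 H
  atom 11: aromatic c, 2 neighbours → 1 H
  atom 12: aromatic c, 2 neighbours → 1 H
Totals → C:10, H:13, F:1, O:1.

C10H13FO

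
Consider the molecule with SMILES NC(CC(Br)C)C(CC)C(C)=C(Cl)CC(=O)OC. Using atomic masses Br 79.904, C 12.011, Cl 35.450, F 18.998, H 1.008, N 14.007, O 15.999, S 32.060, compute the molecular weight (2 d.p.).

First, the molecular formula is C13H23BrClNO2 (counting implicit H from valence).
  Br: 1 × 79.904 = 79.904
  C: 13 × 12.011 = 156.143
  Cl: 1 × 35.450 = 35.450
  H: 23 × 1.008 = 23.184
  N: 1 × 14.007 = 14.007
  O: 2 × 15.999 = 31.998
Sum: 1×79.904 + 13×12.011 + 1×35.450 + 23×1.008 + 1×14.007 + 2×15.999 = 340.686 → 340.69 g/mol.

340.69 g/mol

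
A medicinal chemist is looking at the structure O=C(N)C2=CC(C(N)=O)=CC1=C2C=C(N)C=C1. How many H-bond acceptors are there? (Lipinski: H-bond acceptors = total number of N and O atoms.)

N atoms: 3; O atoms: 2.
Lipinski HBA = 3 + 2 = 5.

5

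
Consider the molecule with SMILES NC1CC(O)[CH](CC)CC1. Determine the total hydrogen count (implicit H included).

17

Walk through each heavy atom and fill implicit hydrogens from standard valence (C 4, N 3, O 2, S 2, halogen 1):
  atom 1: N, bond orders sum to 1 (valence 3) → 2 H
  atom 2: C, bond orders sum to 3 (valence 4) → 1 H
  atom 3: C, bond orders sum to 2 (valence 4) → 2 H
  atom 4: C, bond orders sum to 3 (valence 4) → 1 H
  atom 5: O, bond orders sum to 1 (valence 2) → 1 H
  atom 6: C with explicit H count 1
  atom 7: C, bond orders sum to 2 (valence 4) → 2 H
  atom 8: C, bond orders sum to 1 (valence 4) → 3 H
  atom 9: C, bond orders sum to 2 (valence 4) → 2 H
  atom 10: C, bond orders sum to 2 (valence 4) → 2 H
Total hydrogens: 17.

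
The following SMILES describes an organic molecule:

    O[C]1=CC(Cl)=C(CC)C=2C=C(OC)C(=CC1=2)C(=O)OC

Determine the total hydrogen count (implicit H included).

Walk through each heavy atom and fill implicit hydrogens from standard valence (C 4, N 3, O 2, S 2, halogen 1):
  atom 1: O, bond orders sum to 1 (valence 2) → 1 H
  atom 2: C with explicit H count 0
  atom 3: C, bond orders sum to 3 (valence 4) → 1 H
  atom 4: C, bond orders sum to 4 (valence 4) → 0 H
  atom 5: Cl (halogen, monovalent) → 0 H
  atom 6: C, bond orders sum to 4 (valence 4) → 0 H
  atom 7: C, bond orders sum to 2 (valence 4) → 2 H
  atom 8: C, bond orders sum to 1 (valence 4) → 3 H
  atom 9: C, bond orders sum to 4 (valence 4) → 0 H
  atom 10: C, bond orders sum to 3 (valence 4) → 1 H
  atom 11: C, bond orders sum to 4 (valence 4) → 0 H
  atom 12: O, bond orders sum to 2 (valence 2) → 0 H
  atom 13: C, bond orders sum to 1 (valence 4) → 3 H
  atom 14: C, bond orders sum to 4 (valence 4) → 0 H
  atom 15: C, bond orders sum to 3 (valence 4) → 1 H
  atom 16: C, bond orders sum to 4 (valence 4) → 0 H
  atom 17: C, bond orders sum to 4 (valence 4) → 0 H
  atom 18: O, bond orders sum to 2 (valence 2) → 0 H
  atom 19: O, bond orders sum to 2 (valence 2) → 0 H
  atom 20: C, bond orders sum to 1 (valence 4) → 3 H
Total hydrogens: 15.

15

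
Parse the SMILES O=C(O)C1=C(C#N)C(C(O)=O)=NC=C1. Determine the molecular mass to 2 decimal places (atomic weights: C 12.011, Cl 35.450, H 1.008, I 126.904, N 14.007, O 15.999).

192.13 g/mol

First, the molecular formula is C8H4N2O4 (counting implicit H from valence).
  C: 8 × 12.011 = 96.088
  H: 4 × 1.008 = 4.032
  N: 2 × 14.007 = 28.014
  O: 4 × 15.999 = 63.996
Sum: 8×12.011 + 4×1.008 + 2×14.007 + 4×15.999 = 192.130 → 192.13 g/mol.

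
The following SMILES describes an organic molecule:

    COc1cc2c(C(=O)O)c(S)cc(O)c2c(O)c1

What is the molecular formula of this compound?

C12H10O5S

Walk through each heavy atom and fill implicit hydrogens from standard valence (C 4, N 3, O 2, S 2, halogen 1); for lowercase aromatic atoms, an aromatic c carries 1 H when it has two neighbours and 0 H with three, and aromatic n carries 0 H:
  atom 1: C, bond orders sum to 1 (valence 4) → 3 H
  atom 2: O, bond orders sum to 2 (valence 2) → 0 H
  atom 3: aromatic c, 3 neighbours → 0 H
  atom 4: aromatic c, 2 neighbours → 1 H
  atom 5: aromatic c, 3 neighbours → 0 H
  atom 6: aromatic c, 3 neighbours → 0 H
  atom 7: C, bond orders sum to 4 (valence 4) → 0 H
  atom 8: O, bond orders sum to 2 (valence 2) → 0 H
  atom 9: O, bond orders sum to 1 (valence 2) → 1 H
  atom 10: aromatic c, 3 neighbours → 0 H
  atom 11: S, bond orders sum to 1 (valence 2) → 1 H
  atom 12: aromatic c, 2 neighbours → 1 H
  atom 13: aromatic c, 3 neighbours → 0 H
  atom 14: O, bond orders sum to 1 (valence 2) → 1 H
  atom 15: aromatic c, 3 neighbours → 0 H
  atom 16: aromatic c, 3 neighbours → 0 H
  atom 17: O, bond orders sum to 1 (valence 2) → 1 H
  atom 18: aromatic c, 2 neighbours → 1 H
Totals → C:12, H:10, O:5, S:1.
In Hill order: C12H10O5S.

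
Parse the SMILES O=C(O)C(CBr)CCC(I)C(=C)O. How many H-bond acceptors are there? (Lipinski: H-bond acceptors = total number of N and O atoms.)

3

N atoms: 0; O atoms: 3.
Lipinski HBA = 0 + 3 = 3.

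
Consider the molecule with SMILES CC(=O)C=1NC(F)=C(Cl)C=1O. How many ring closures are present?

In SMILES, each pair of matching ring-closure digits denotes one ring-closing bond; the number of such bonds equals the number of independent rings.
Ring-closure bonds here: 1.

1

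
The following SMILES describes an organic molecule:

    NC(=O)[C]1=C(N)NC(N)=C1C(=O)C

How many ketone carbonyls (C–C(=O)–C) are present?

1

The ketone motif appears at heavy-atom position 11 in the SMILES.
Other groups present: 1 amide, 2 primary amine.
Ketone count: 1.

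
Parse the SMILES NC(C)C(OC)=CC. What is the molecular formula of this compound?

C6H13NO

Walk through each heavy atom and fill implicit hydrogens from standard valence (C 4, N 3, O 2, S 2, halogen 1):
  atom 1: N, bond orders sum to 1 (valence 3) → 2 H
  atom 2: C, bond orders sum to 3 (valence 4) → 1 H
  atom 3: C, bond orders sum to 1 (valence 4) → 3 H
  atom 4: C, bond orders sum to 4 (valence 4) → 0 H
  atom 5: O, bond orders sum to 2 (valence 2) → 0 H
  atom 6: C, bond orders sum to 1 (valence 4) → 3 H
  atom 7: C, bond orders sum to 3 (valence 4) → 1 H
  atom 8: C, bond orders sum to 1 (valence 4) → 3 H
Totals → C:6, H:13, N:1, O:1.
In Hill order: C6H13NO.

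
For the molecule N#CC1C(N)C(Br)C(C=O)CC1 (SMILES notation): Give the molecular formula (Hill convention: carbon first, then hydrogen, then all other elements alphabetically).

Walk through each heavy atom and fill implicit hydrogens from standard valence (C 4, N 3, O 2, S 2, halogen 1):
  atom 1: N, bond orders sum to 3 (valence 3) → 0 H
  atom 2: C, bond orders sum to 4 (valence 4) → 0 H
  atom 3: C, bond orders sum to 3 (valence 4) → 1 H
  atom 4: C, bond orders sum to 3 (valence 4) → 1 H
  atom 5: N, bond orders sum to 1 (valence 3) → 2 H
  atom 6: C, bond orders sum to 3 (valence 4) → 1 H
  atom 7: Br (halogen, monovalent) → 0 H
  atom 8: C, bond orders sum to 3 (valence 4) → 1 H
  atom 9: C, bond orders sum to 3 (valence 4) → 1 H
  atom 10: O, bond orders sum to 2 (valence 2) → 0 H
  atom 11: C, bond orders sum to 2 (valence 4) → 2 H
  atom 12: C, bond orders sum to 2 (valence 4) → 2 H
Totals → C:8, H:11, Br:1, N:2, O:1.
In Hill order: C8H11BrN2O.

C8H11BrN2O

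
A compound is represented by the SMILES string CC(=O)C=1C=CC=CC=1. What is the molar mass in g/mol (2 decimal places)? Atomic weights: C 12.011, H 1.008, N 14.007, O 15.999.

First, the molecular formula is C8H8O (counting implicit H from valence).
  C: 8 × 12.011 = 96.088
  H: 8 × 1.008 = 8.064
  O: 1 × 15.999 = 15.999
Sum: 8×12.011 + 8×1.008 + 1×15.999 = 120.151 → 120.15 g/mol.

120.15 g/mol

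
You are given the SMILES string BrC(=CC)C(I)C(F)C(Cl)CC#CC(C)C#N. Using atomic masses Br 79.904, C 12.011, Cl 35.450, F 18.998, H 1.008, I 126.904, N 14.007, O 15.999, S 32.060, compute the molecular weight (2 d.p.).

First, the molecular formula is C12H13BrClFIN (counting implicit H from valence).
  Br: 1 × 79.904 = 79.904
  C: 12 × 12.011 = 144.132
  Cl: 1 × 35.450 = 35.450
  F: 1 × 18.998 = 18.998
  H: 13 × 1.008 = 13.104
  I: 1 × 126.904 = 126.904
  N: 1 × 14.007 = 14.007
Sum: 1×79.904 + 12×12.011 + 1×35.450 + 1×18.998 + 13×1.008 + 1×126.904 + 1×14.007 = 432.499 → 432.50 g/mol.

432.50 g/mol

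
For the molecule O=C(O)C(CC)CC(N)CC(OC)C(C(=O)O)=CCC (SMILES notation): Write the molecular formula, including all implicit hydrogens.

C14H25NO5

Walk through each heavy atom and fill implicit hydrogens from standard valence (C 4, N 3, O 2, S 2, halogen 1):
  atom 1: O, bond orders sum to 2 (valence 2) → 0 H
  atom 2: C, bond orders sum to 4 (valence 4) → 0 H
  atom 3: O, bond orders sum to 1 (valence 2) → 1 H
  atom 4: C, bond orders sum to 3 (valence 4) → 1 H
  atom 5: C, bond orders sum to 2 (valence 4) → 2 H
  atom 6: C, bond orders sum to 1 (valence 4) → 3 H
  atom 7: C, bond orders sum to 2 (valence 4) → 2 H
  atom 8: C, bond orders sum to 3 (valence 4) → 1 H
  atom 9: N, bond orders sum to 1 (valence 3) → 2 H
  atom 10: C, bond orders sum to 2 (valence 4) → 2 H
  atom 11: C, bond orders sum to 3 (valence 4) → 1 H
  atom 12: O, bond orders sum to 2 (valence 2) → 0 H
  atom 13: C, bond orders sum to 1 (valence 4) → 3 H
  atom 14: C, bond orders sum to 4 (valence 4) → 0 H
  atom 15: C, bond orders sum to 4 (valence 4) → 0 H
  atom 16: O, bond orders sum to 2 (valence 2) → 0 H
  atom 17: O, bond orders sum to 1 (valence 2) → 1 H
  atom 18: C, bond orders sum to 3 (valence 4) → 1 H
  atom 19: C, bond orders sum to 2 (valence 4) → 2 H
  atom 20: C, bond orders sum to 1 (valence 4) → 3 H
Totals → C:14, H:25, N:1, O:5.
In Hill order: C14H25NO5.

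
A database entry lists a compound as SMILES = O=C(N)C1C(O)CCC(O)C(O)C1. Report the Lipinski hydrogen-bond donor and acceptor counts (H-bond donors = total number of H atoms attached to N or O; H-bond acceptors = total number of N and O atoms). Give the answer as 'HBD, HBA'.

Donors: find every N or O and count the H atoms it carries.
  atom 1 (O): bond orders sum to 2 → 0 H
  atom 3 (N): bond orders sum to 1 → 2 H
  atom 6 (O): bond orders sum to 1 → 1 H
  atom 10 (O): bond orders sum to 1 → 1 H
  atom 12 (O): bond orders sum to 1 → 1 H
Lipinski HBD = 5.
Acceptors: N atoms = 1, O atoms = 4 → HBA = 5.

5, 5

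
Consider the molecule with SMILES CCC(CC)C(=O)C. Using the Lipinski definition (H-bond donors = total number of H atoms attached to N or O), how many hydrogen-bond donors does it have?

0

Donors: find every N or O and count the H atoms it carries.
  atom 7 (O): bond orders sum to 2 → 0 H
Lipinski HBD = 0.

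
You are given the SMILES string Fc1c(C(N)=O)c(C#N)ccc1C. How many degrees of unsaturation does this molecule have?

7

Molecular formula: C9H7FN2O.
DoU = (2C + 2 + N − H − X) / 2, where X is the halogen count and O/S are ignored.
    = (2·9 + 2 + 2 − 7 − 1) / 2 = 14 / 2 = 7.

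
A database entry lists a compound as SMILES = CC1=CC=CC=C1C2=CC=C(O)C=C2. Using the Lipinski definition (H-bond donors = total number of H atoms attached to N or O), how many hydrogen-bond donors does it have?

1

Donors: find every N or O and count the H atoms it carries.
  atom 12 (O): bond orders sum to 1 → 1 H
Lipinski HBD = 1.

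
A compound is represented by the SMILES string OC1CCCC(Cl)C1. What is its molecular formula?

C6H11ClO

Walk through each heavy atom and fill implicit hydrogens from standard valence (C 4, N 3, O 2, S 2, halogen 1):
  atom 1: O, bond orders sum to 1 (valence 2) → 1 H
  atom 2: C, bond orders sum to 3 (valence 4) → 1 H
  atom 3: C, bond orders sum to 2 (valence 4) → 2 H
  atom 4: C, bond orders sum to 2 (valence 4) → 2 H
  atom 5: C, bond orders sum to 2 (valence 4) → 2 H
  atom 6: C, bond orders sum to 3 (valence 4) → 1 H
  atom 7: Cl (halogen, monovalent) → 0 H
  atom 8: C, bond orders sum to 2 (valence 4) → 2 H
Totals → C:6, H:11, Cl:1, O:1.
In Hill order: C6H11ClO.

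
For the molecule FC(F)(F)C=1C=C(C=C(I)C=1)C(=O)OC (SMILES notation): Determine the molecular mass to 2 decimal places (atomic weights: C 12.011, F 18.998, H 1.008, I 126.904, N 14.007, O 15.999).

330.04 g/mol

First, the molecular formula is C9H6F3IO2 (counting implicit H from valence).
  C: 9 × 12.011 = 108.099
  F: 3 × 18.998 = 56.994
  H: 6 × 1.008 = 6.048
  I: 1 × 126.904 = 126.904
  O: 2 × 15.999 = 31.998
Sum: 9×12.011 + 3×18.998 + 6×1.008 + 1×126.904 + 2×15.999 = 330.043 → 330.04 g/mol.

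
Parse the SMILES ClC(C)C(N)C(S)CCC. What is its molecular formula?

Walk through each heavy atom and fill implicit hydrogens from standard valence (C 4, N 3, O 2, S 2, halogen 1):
  atom 1: Cl (halogen, monovalent) → 0 H
  atom 2: C, bond orders sum to 3 (valence 4) → 1 H
  atom 3: C, bond orders sum to 1 (valence 4) → 3 H
  atom 4: C, bond orders sum to 3 (valence 4) → 1 H
  atom 5: N, bond orders sum to 1 (valence 3) → 2 H
  atom 6: C, bond orders sum to 3 (valence 4) → 1 H
  atom 7: S, bond orders sum to 1 (valence 2) → 1 H
  atom 8: C, bond orders sum to 2 (valence 4) → 2 H
  atom 9: C, bond orders sum to 2 (valence 4) → 2 H
  atom 10: C, bond orders sum to 1 (valence 4) → 3 H
Totals → C:7, H:16, Cl:1, N:1, S:1.
In Hill order: C7H16ClNS.

C7H16ClNS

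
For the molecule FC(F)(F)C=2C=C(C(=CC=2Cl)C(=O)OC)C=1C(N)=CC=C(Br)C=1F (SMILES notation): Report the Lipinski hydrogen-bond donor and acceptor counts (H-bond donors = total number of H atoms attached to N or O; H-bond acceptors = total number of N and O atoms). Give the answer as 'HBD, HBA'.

2, 3

Donors: find every N or O and count the H atoms it carries.
  atom 13 (O): bond orders sum to 2 → 0 H
  atom 14 (O): bond orders sum to 2 → 0 H
  atom 18 (N): bond orders sum to 1 → 2 H
Lipinski HBD = 2.
Acceptors: N atoms = 1, O atoms = 2 → HBA = 3.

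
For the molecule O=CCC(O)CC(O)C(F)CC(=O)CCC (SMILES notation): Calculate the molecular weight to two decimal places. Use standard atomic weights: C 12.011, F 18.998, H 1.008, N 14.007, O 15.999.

First, the molecular formula is C11H19FO4 (counting implicit H from valence).
  C: 11 × 12.011 = 132.121
  F: 1 × 18.998 = 18.998
  H: 19 × 1.008 = 19.152
  O: 4 × 15.999 = 63.996
Sum: 11×12.011 + 1×18.998 + 19×1.008 + 4×15.999 = 234.267 → 234.27 g/mol.

234.27 g/mol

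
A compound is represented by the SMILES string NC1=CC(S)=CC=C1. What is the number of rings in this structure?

1

In SMILES, each pair of matching ring-closure digits denotes one ring-closing bond; the number of such bonds equals the number of independent rings.
Ring-closure bonds here: 1.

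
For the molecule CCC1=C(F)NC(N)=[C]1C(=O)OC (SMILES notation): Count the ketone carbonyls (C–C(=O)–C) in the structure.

0

Scan the SMILES for the ketone motif — none present.
Groups that are present: 1 ester, 1 primary amine.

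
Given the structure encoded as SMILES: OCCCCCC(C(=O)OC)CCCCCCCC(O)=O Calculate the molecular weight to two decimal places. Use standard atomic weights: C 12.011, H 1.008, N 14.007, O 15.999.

302.41 g/mol

First, the molecular formula is C16H30O5 (counting implicit H from valence).
  C: 16 × 12.011 = 192.176
  H: 30 × 1.008 = 30.240
  O: 5 × 15.999 = 79.995
Sum: 16×12.011 + 30×1.008 + 5×15.999 = 302.411 → 302.41 g/mol.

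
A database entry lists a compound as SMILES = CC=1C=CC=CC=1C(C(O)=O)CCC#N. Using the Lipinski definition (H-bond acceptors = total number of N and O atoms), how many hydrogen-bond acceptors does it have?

N atoms: 1; O atoms: 2.
Lipinski HBA = 1 + 2 = 3.

3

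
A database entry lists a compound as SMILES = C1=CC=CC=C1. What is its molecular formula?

C6H6

Walk through each heavy atom and fill implicit hydrogens from standard valence (C 4, N 3, O 2, S 2, halogen 1):
  atom 1: C, bond orders sum to 3 (valence 4) → 1 H
  atom 2: C, bond orders sum to 3 (valence 4) → 1 H
  atom 3: C, bond orders sum to 3 (valence 4) → 1 H
  atom 4: C, bond orders sum to 3 (valence 4) → 1 H
  atom 5: C, bond orders sum to 3 (valence 4) → 1 H
  atom 6: C, bond orders sum to 3 (valence 4) → 1 H
Totals → C:6, H:6.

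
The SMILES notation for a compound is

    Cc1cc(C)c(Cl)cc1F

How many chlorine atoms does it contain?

Scan the SMILES for Cl atoms (remember two-letter symbols like Cl and Br are single atoms).
Chlorine count: 1.

1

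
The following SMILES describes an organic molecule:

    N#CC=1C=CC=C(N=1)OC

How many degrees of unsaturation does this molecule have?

Degree of unsaturation = (number of rings) + (number of π bonds).
Ring closures in the SMILES: 1.
π bonds: 3 double bonds (each 1 DoU), 1 triple bond (each 2 DoU) → 5 DoU from unsaturation.
Total DoU = 1 + 5 = 6.

6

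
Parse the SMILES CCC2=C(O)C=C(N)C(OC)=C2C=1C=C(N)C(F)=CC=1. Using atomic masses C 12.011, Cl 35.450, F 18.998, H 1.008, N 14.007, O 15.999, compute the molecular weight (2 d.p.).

First, the molecular formula is C15H17FN2O2 (counting implicit H from valence).
  C: 15 × 12.011 = 180.165
  F: 1 × 18.998 = 18.998
  H: 17 × 1.008 = 17.136
  N: 2 × 14.007 = 28.014
  O: 2 × 15.999 = 31.998
Sum: 15×12.011 + 1×18.998 + 17×1.008 + 2×14.007 + 2×15.999 = 276.311 → 276.31 g/mol.

276.31 g/mol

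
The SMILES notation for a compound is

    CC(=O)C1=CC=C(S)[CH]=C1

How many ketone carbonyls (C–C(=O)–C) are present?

The ketone motif appears at heavy-atom position 2 in the SMILES.
Other groups present: 1 thiol.
Ketone count: 1.

1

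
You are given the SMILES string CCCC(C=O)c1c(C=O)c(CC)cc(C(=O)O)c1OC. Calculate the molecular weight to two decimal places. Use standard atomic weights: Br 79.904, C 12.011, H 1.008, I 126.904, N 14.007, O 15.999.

First, the molecular formula is C16H20O5 (counting implicit H from valence).
  C: 16 × 12.011 = 192.176
  H: 20 × 1.008 = 20.160
  O: 5 × 15.999 = 79.995
Sum: 16×12.011 + 20×1.008 + 5×15.999 = 292.331 → 292.33 g/mol.

292.33 g/mol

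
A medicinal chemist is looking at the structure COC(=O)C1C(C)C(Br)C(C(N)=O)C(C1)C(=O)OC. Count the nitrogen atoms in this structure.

Scan the SMILES for N atoms (remember two-letter symbols like Cl and Br are single atoms).
Nitrogen count: 1.

1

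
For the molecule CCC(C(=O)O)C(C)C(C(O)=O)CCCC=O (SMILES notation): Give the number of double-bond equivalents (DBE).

3

Degree of unsaturation = (number of rings) + (number of π bonds).
Ring closures in the SMILES: 0.
π bonds: 3 double bonds (each 1 DoU) → 3 DoU from unsaturation.
Total DoU = 0 + 3 = 3.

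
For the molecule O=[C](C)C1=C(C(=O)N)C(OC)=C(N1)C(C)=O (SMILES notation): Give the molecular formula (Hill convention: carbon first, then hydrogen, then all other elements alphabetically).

Walk through each heavy atom and fill implicit hydrogens from standard valence (C 4, N 3, O 2, S 2, halogen 1):
  atom 1: O, bond orders sum to 2 (valence 2) → 0 H
  atom 2: C with explicit H count 0
  atom 3: C, bond orders sum to 1 (valence 4) → 3 H
  atom 4: C, bond orders sum to 4 (valence 4) → 0 H
  atom 5: C, bond orders sum to 4 (valence 4) → 0 H
  atom 6: C, bond orders sum to 4 (valence 4) → 0 H
  atom 7: O, bond orders sum to 2 (valence 2) → 0 H
  atom 8: N, bond orders sum to 1 (valence 3) → 2 H
  atom 9: C, bond orders sum to 4 (valence 4) → 0 H
  atom 10: O, bond orders sum to 2 (valence 2) → 0 H
  atom 11: C, bond orders sum to 1 (valence 4) → 3 H
  atom 12: C, bond orders sum to 4 (valence 4) → 0 H
  atom 13: N, bond orders sum to 2 (valence 3) → 1 H
  atom 14: C, bond orders sum to 4 (valence 4) → 0 H
  atom 15: C, bond orders sum to 1 (valence 4) → 3 H
  atom 16: O, bond orders sum to 2 (valence 2) → 0 H
Totals → C:10, H:12, N:2, O:4.

C10H12N2O4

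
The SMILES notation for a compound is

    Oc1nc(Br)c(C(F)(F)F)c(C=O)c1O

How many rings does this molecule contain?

In SMILES, each pair of matching ring-closure digits denotes one ring-closing bond; the number of such bonds equals the number of independent rings.
Ring-closure bonds here: 1.

1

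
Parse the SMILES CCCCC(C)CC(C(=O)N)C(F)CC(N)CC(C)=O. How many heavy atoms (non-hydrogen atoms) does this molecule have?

20

Every atom symbol written in the SMILES (organic subset) is one heavy atom; implicit H are not written.
Heavy atoms by element → C:15, F:1, N:2, O:2.
Total: 20.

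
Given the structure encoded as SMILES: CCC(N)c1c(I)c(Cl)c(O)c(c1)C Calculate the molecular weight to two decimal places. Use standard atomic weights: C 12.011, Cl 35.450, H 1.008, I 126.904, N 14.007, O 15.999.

325.57 g/mol

First, the molecular formula is C10H13ClINO (counting implicit H from valence).
  C: 10 × 12.011 = 120.110
  Cl: 1 × 35.450 = 35.450
  H: 13 × 1.008 = 13.104
  I: 1 × 126.904 = 126.904
  N: 1 × 14.007 = 14.007
  O: 1 × 15.999 = 15.999
Sum: 10×12.011 + 1×35.450 + 13×1.008 + 1×126.904 + 1×14.007 + 1×15.999 = 325.574 → 325.57 g/mol.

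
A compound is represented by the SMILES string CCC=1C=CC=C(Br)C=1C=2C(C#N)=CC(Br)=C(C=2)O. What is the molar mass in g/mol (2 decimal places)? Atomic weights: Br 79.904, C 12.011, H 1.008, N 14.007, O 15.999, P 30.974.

381.07 g/mol

First, the molecular formula is C15H11Br2NO (counting implicit H from valence).
  Br: 2 × 79.904 = 159.808
  C: 15 × 12.011 = 180.165
  H: 11 × 1.008 = 11.088
  N: 1 × 14.007 = 14.007
  O: 1 × 15.999 = 15.999
Sum: 2×79.904 + 15×12.011 + 11×1.008 + 1×14.007 + 1×15.999 = 381.067 → 381.07 g/mol.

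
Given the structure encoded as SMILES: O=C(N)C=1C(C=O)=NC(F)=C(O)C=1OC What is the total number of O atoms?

4

Scan the SMILES for O atoms (remember two-letter symbols like Cl and Br are single atoms).
Oxygen count: 4.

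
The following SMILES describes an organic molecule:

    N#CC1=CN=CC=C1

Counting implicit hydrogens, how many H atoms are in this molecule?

Walk through each heavy atom and fill implicit hydrogens from standard valence (C 4, N 3, O 2, S 2, halogen 1):
  atom 1: N, bond orders sum to 3 (valence 3) → 0 H
  atom 2: C, bond orders sum to 4 (valence 4) → 0 H
  atom 3: C, bond orders sum to 4 (valence 4) → 0 H
  atom 4: C, bond orders sum to 3 (valence 4) → 1 H
  atom 5: N, bond orders sum to 3 (valence 3) → 0 H
  atom 6: C, bond orders sum to 3 (valence 4) → 1 H
  atom 7: C, bond orders sum to 3 (valence 4) → 1 H
  atom 8: C, bond orders sum to 3 (valence 4) → 1 H
Total hydrogens: 4.

4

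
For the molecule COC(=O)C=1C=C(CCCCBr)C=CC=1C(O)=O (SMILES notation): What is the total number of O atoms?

Scan the SMILES for O atoms (remember two-letter symbols like Cl and Br are single atoms).
Oxygen count: 4.

4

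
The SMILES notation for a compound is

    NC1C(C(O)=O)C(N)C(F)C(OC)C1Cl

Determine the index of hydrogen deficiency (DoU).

2

Molecular formula: C8H14ClFN2O3.
DoU = (2C + 2 + N − H − X) / 2, where X is the halogen count and O/S are ignored.
    = (2·8 + 2 + 2 − 14 − 2) / 2 = 4 / 2 = 2.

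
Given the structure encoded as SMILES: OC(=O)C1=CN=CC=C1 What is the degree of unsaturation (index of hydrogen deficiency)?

5

Molecular formula: C6H5NO2.
DoU = (2C + 2 + N − H − X) / 2, where X is the halogen count and O/S are ignored.
    = (2·6 + 2 + 1 − 5 − 0) / 2 = 10 / 2 = 5.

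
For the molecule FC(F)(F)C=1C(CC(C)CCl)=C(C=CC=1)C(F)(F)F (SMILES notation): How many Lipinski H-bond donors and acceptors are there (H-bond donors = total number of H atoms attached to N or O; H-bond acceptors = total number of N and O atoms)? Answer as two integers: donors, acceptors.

0, 0

Donors: find every N or O and count the H atoms it carries.
  (no N or O atoms present)
Lipinski HBD = 0.
Acceptors: N atoms = 0, O atoms = 0 → HBA = 0.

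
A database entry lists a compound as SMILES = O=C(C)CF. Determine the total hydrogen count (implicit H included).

Walk through each heavy atom and fill implicit hydrogens from standard valence (C 4, N 3, O 2, S 2, halogen 1):
  atom 1: O, bond orders sum to 2 (valence 2) → 0 H
  atom 2: C, bond orders sum to 4 (valence 4) → 0 H
  atom 3: C, bond orders sum to 1 (valence 4) → 3 H
  atom 4: C, bond orders sum to 2 (valence 4) → 2 H
  atom 5: F (halogen, monovalent) → 0 H
Total hydrogens: 5.

5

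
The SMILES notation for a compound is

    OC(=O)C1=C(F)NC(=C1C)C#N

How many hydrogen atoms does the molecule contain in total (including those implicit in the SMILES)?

5

Walk through each heavy atom and fill implicit hydrogens from standard valence (C 4, N 3, O 2, S 2, halogen 1):
  atom 1: O, bond orders sum to 1 (valence 2) → 1 H
  atom 2: C, bond orders sum to 4 (valence 4) → 0 H
  atom 3: O, bond orders sum to 2 (valence 2) → 0 H
  atom 4: C, bond orders sum to 4 (valence 4) → 0 H
  atom 5: C, bond orders sum to 4 (valence 4) → 0 H
  atom 6: F (halogen, monovalent) → 0 H
  atom 7: N, bond orders sum to 2 (valence 3) → 1 H
  atom 8: C, bond orders sum to 4 (valence 4) → 0 H
  atom 9: C, bond orders sum to 4 (valence 4) → 0 H
  atom 10: C, bond orders sum to 1 (valence 4) → 3 H
  atom 11: C, bond orders sum to 4 (valence 4) → 0 H
  atom 12: N, bond orders sum to 3 (valence 3) → 0 H
Total hydrogens: 5.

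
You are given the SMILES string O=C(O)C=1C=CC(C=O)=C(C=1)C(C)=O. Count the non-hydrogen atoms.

14

Every atom symbol written in the SMILES (organic subset) is one heavy atom; implicit H are not written.
Heavy atoms by element → C:10, O:4.
Total: 14.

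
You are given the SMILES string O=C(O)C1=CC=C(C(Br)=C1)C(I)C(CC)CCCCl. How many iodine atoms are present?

Scan the SMILES for I atoms (remember two-letter symbols like Cl and Br are single atoms).
Iodine count: 1.

1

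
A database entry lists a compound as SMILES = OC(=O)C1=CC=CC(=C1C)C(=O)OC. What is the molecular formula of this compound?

Walk through each heavy atom and fill implicit hydrogens from standard valence (C 4, N 3, O 2, S 2, halogen 1):
  atom 1: O, bond orders sum to 1 (valence 2) → 1 H
  atom 2: C, bond orders sum to 4 (valence 4) → 0 H
  atom 3: O, bond orders sum to 2 (valence 2) → 0 H
  atom 4: C, bond orders sum to 4 (valence 4) → 0 H
  atom 5: C, bond orders sum to 3 (valence 4) → 1 H
  atom 6: C, bond orders sum to 3 (valence 4) → 1 H
  atom 7: C, bond orders sum to 3 (valence 4) → 1 H
  atom 8: C, bond orders sum to 4 (valence 4) → 0 H
  atom 9: C, bond orders sum to 4 (valence 4) → 0 H
  atom 10: C, bond orders sum to 1 (valence 4) → 3 H
  atom 11: C, bond orders sum to 4 (valence 4) → 0 H
  atom 12: O, bond orders sum to 2 (valence 2) → 0 H
  atom 13: O, bond orders sum to 2 (valence 2) → 0 H
  atom 14: C, bond orders sum to 1 (valence 4) → 3 H
Totals → C:10, H:10, O:4.
In Hill order: C10H10O4.

C10H10O4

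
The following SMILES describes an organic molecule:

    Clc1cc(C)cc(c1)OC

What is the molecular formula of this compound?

Walk through each heavy atom and fill implicit hydrogens from standard valence (C 4, N 3, O 2, S 2, halogen 1); for lowercase aromatic atoms, an aromatic c carries 1 H when it has two neighbours and 0 H with three, and aromatic n carries 0 H:
  atom 1: Cl (halogen, monovalent) → 0 H
  atom 2: aromatic c, 3 neighbours → 0 H
  atom 3: aromatic c, 2 neighbours → 1 H
  atom 4: aromatic c, 3 neighbours → 0 H
  atom 5: C, bond orders sum to 1 (valence 4) → 3 H
  atom 6: aromatic c, 2 neighbours → 1 H
  atom 7: aromatic c, 3 neighbours → 0 H
  atom 8: aromatic c, 2 neighbours → 1 H
  atom 9: O, bond orders sum to 2 (valence 2) → 0 H
  atom 10: C, bond orders sum to 1 (valence 4) → 3 H
Totals → C:8, H:9, Cl:1, O:1.
In Hill order: C8H9ClO.

C8H9ClO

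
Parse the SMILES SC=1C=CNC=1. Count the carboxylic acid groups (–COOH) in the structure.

0

Scan the SMILES for the carboxylic acid motif — none present.
Groups that are present: 1 thiol.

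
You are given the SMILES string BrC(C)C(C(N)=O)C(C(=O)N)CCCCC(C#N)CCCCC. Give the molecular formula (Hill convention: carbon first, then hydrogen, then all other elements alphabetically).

C17H30BrN3O2

Walk through each heavy atom and fill implicit hydrogens from standard valence (C 4, N 3, O 2, S 2, halogen 1):
  atom 1: Br (halogen, monovalent) → 0 H
  atom 2: C, bond orders sum to 3 (valence 4) → 1 H
  atom 3: C, bond orders sum to 1 (valence 4) → 3 H
  atom 4: C, bond orders sum to 3 (valence 4) → 1 H
  atom 5: C, bond orders sum to 4 (valence 4) → 0 H
  atom 6: N, bond orders sum to 1 (valence 3) → 2 H
  atom 7: O, bond orders sum to 2 (valence 2) → 0 H
  atom 8: C, bond orders sum to 3 (valence 4) → 1 H
  atom 9: C, bond orders sum to 4 (valence 4) → 0 H
  atom 10: O, bond orders sum to 2 (valence 2) → 0 H
  atom 11: N, bond orders sum to 1 (valence 3) → 2 H
  atom 12: C, bond orders sum to 2 (valence 4) → 2 H
  atom 13: C, bond orders sum to 2 (valence 4) → 2 H
  atom 14: C, bond orders sum to 2 (valence 4) → 2 H
  atom 15: C, bond orders sum to 2 (valence 4) → 2 H
  atom 16: C, bond orders sum to 3 (valence 4) → 1 H
  atom 17: C, bond orders sum to 4 (valence 4) → 0 H
  atom 18: N, bond orders sum to 3 (valence 3) → 0 H
  atom 19: C, bond orders sum to 2 (valence 4) → 2 H
  atom 20: C, bond orders sum to 2 (valence 4) → 2 H
  atom 21: C, bond orders sum to 2 (valence 4) → 2 H
  atom 22: C, bond orders sum to 2 (valence 4) → 2 H
  atom 23: C, bond orders sum to 1 (valence 4) → 3 H
Totals → C:17, H:30, Br:1, N:3, O:2.
In Hill order: C17H30BrN3O2.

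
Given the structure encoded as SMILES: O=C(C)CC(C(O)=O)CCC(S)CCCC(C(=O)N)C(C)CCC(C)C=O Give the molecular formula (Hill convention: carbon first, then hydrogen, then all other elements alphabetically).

Walk through each heavy atom and fill implicit hydrogens from standard valence (C 4, N 3, O 2, S 2, halogen 1):
  atom 1: O, bond orders sum to 2 (valence 2) → 0 H
  atom 2: C, bond orders sum to 4 (valence 4) → 0 H
  atom 3: C, bond orders sum to 1 (valence 4) → 3 H
  atom 4: C, bond orders sum to 2 (valence 4) → 2 H
  atom 5: C, bond orders sum to 3 (valence 4) → 1 H
  atom 6: C, bond orders sum to 4 (valence 4) → 0 H
  atom 7: O, bond orders sum to 1 (valence 2) → 1 H
  atom 8: O, bond orders sum to 2 (valence 2) → 0 H
  atom 9: C, bond orders sum to 2 (valence 4) → 2 H
  atom 10: C, bond orders sum to 2 (valence 4) → 2 H
  atom 11: C, bond orders sum to 3 (valence 4) → 1 H
  atom 12: S, bond orders sum to 1 (valence 2) → 1 H
  atom 13: C, bond orders sum to 2 (valence 4) → 2 H
  atom 14: C, bond orders sum to 2 (valence 4) → 2 H
  atom 15: C, bond orders sum to 2 (valence 4) → 2 H
  atom 16: C, bond orders sum to 3 (valence 4) → 1 H
  atom 17: C, bond orders sum to 4 (valence 4) → 0 H
  atom 18: O, bond orders sum to 2 (valence 2) → 0 H
  atom 19: N, bond orders sum to 1 (valence 3) → 2 H
  atom 20: C, bond orders sum to 3 (valence 4) → 1 H
  atom 21: C, bond orders sum to 1 (valence 4) → 3 H
  atom 22: C, bond orders sum to 2 (valence 4) → 2 H
  atom 23: C, bond orders sum to 2 (valence 4) → 2 H
  atom 24: C, bond orders sum to 3 (valence 4) → 1 H
  atom 25: C, bond orders sum to 1 (valence 4) → 3 H
  atom 26: C, bond orders sum to 3 (valence 4) → 1 H
  atom 27: O, bond orders sum to 2 (valence 2) → 0 H
Totals → C:20, H:35, N:1, O:5, S:1.

C20H35NO5S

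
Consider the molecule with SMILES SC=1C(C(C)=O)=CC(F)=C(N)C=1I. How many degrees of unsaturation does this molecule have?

5

Degree of unsaturation = (number of rings) + (number of π bonds).
Ring closures in the SMILES: 1.
π bonds: 4 double bonds (each 1 DoU) → 4 DoU from unsaturation.
Total DoU = 1 + 4 = 5.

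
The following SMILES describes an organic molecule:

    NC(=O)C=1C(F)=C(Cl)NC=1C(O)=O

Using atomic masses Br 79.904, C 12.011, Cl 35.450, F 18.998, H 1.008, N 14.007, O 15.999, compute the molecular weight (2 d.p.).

206.56 g/mol

First, the molecular formula is C6H4ClFN2O3 (counting implicit H from valence).
  C: 6 × 12.011 = 72.066
  Cl: 1 × 35.450 = 35.450
  F: 1 × 18.998 = 18.998
  H: 4 × 1.008 = 4.032
  N: 2 × 14.007 = 28.014
  O: 3 × 15.999 = 47.997
Sum: 6×12.011 + 1×35.450 + 1×18.998 + 4×1.008 + 2×14.007 + 3×15.999 = 206.557 → 206.56 g/mol.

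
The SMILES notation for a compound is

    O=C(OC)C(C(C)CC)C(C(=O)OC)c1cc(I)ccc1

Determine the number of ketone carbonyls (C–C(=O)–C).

0

Scan the SMILES for the ketone motif — none present.
Groups that are present: 2 ester.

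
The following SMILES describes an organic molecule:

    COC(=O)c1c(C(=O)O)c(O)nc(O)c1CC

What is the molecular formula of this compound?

C10H11NO6

Walk through each heavy atom and fill implicit hydrogens from standard valence (C 4, N 3, O 2, S 2, halogen 1); for lowercase aromatic atoms, an aromatic c carries 1 H when it has two neighbours and 0 H with three, and aromatic n carries 0 H:
  atom 1: C, bond orders sum to 1 (valence 4) → 3 H
  atom 2: O, bond orders sum to 2 (valence 2) → 0 H
  atom 3: C, bond orders sum to 4 (valence 4) → 0 H
  atom 4: O, bond orders sum to 2 (valence 2) → 0 H
  atom 5: aromatic c, 3 neighbours → 0 H
  atom 6: aromatic c, 3 neighbours → 0 H
  atom 7: C, bond orders sum to 4 (valence 4) → 0 H
  atom 8: O, bond orders sum to 2 (valence 2) → 0 H
  atom 9: O, bond orders sum to 1 (valence 2) → 1 H
  atom 10: aromatic c, 3 neighbours → 0 H
  atom 11: O, bond orders sum to 1 (valence 2) → 1 H
  atom 12: aromatic n, 2 neighbours → 0 H
  atom 13: aromatic c, 3 neighbours → 0 H
  atom 14: O, bond orders sum to 1 (valence 2) → 1 H
  atom 15: aromatic c, 3 neighbours → 0 H
  atom 16: C, bond orders sum to 2 (valence 4) → 2 H
  atom 17: C, bond orders sum to 1 (valence 4) → 3 H
Totals → C:10, H:11, N:1, O:6.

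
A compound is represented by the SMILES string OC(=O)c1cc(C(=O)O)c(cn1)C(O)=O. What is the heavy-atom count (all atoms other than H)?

15

Every atom symbol written in the SMILES (organic subset) is one heavy atom; implicit H are not written.
Heavy atoms by element → C:8, N:1, O:6.
Total: 15.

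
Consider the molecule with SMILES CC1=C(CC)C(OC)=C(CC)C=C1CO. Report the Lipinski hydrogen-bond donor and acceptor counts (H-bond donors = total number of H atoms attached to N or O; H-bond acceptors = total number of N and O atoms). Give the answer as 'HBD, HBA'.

1, 2

Donors: find every N or O and count the H atoms it carries.
  atom 7 (O): bond orders sum to 2 → 0 H
  atom 15 (O): bond orders sum to 1 → 1 H
Lipinski HBD = 1.
Acceptors: N atoms = 0, O atoms = 2 → HBA = 2.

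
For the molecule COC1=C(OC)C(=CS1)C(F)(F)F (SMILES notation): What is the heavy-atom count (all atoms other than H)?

Every atom symbol written in the SMILES (organic subset) is one heavy atom; implicit H are not written.
Heavy atoms by element → C:7, F:3, O:2, S:1.
Total: 13.

13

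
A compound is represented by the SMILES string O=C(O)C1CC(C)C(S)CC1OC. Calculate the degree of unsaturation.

Degree of unsaturation = (number of rings) + (number of π bonds).
Ring closures in the SMILES: 1.
π bonds: 1 double bond (each 1 DoU) → 1 DoU from unsaturation.
Total DoU = 1 + 1 = 2.

2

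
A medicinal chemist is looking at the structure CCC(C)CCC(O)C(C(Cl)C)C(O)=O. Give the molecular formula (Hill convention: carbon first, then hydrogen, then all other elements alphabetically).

C11H21ClO3

Walk through each heavy atom and fill implicit hydrogens from standard valence (C 4, N 3, O 2, S 2, halogen 1):
  atom 1: C, bond orders sum to 1 (valence 4) → 3 H
  atom 2: C, bond orders sum to 2 (valence 4) → 2 H
  atom 3: C, bond orders sum to 3 (valence 4) → 1 H
  atom 4: C, bond orders sum to 1 (valence 4) → 3 H
  atom 5: C, bond orders sum to 2 (valence 4) → 2 H
  atom 6: C, bond orders sum to 2 (valence 4) → 2 H
  atom 7: C, bond orders sum to 3 (valence 4) → 1 H
  atom 8: O, bond orders sum to 1 (valence 2) → 1 H
  atom 9: C, bond orders sum to 3 (valence 4) → 1 H
  atom 10: C, bond orders sum to 3 (valence 4) → 1 H
  atom 11: Cl (halogen, monovalent) → 0 H
  atom 12: C, bond orders sum to 1 (valence 4) → 3 H
  atom 13: C, bond orders sum to 4 (valence 4) → 0 H
  atom 14: O, bond orders sum to 1 (valence 2) → 1 H
  atom 15: O, bond orders sum to 2 (valence 2) → 0 H
Totals → C:11, H:21, Cl:1, O:3.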